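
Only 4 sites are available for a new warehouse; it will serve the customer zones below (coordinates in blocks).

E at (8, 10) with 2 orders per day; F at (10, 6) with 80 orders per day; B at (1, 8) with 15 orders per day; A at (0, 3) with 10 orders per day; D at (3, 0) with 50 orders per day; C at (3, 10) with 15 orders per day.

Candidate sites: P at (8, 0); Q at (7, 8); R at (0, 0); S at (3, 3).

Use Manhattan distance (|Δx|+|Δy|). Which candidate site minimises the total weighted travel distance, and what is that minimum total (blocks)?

S, total 1214 blocks

Total weighted distance at each candidate:
  P (8, 0): total = 1470
  Q (7, 8): total = 1306
  R (0, 0): total = 1826
  S (3, 3): total = 1214
Minimum is at S with total 1214 blocks.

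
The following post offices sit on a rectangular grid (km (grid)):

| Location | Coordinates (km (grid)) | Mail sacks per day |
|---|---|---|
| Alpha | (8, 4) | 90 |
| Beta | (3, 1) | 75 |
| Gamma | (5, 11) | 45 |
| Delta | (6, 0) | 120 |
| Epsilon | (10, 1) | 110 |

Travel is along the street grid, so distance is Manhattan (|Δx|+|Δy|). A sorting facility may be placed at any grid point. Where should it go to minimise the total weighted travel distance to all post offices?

(6, 1)

Manhattan distance separates: Σwᵢ(|x−xᵢ|+|y−yᵢ|) = Σwᵢ|x−xᵢ| + Σwᵢ|y−yᵢ|, so x and y are optimised independently as 1-D weighted medians.
Total weight W = 440; half = 220.
x-coordinate, sorted with cumulative weight:
  x=3 (Beta, w=75) cum 75
  x=5 (Gamma, w=45) cum 120
  x=6 (Delta, w=120) cum 240  ← median
  x=8 (Alpha, w=90) cum 330
  x=10 (Epsilon, w=110) cum 440
⇒ x* = 6
y-coordinate, sorted with cumulative weight:
  y=0 (Delta, w=120) cum 120
  y=1 (Beta, w=75) cum 195
  y=1 (Epsilon, w=110) cum 305  ← median
  y=4 (Alpha, w=90) cum 395
  y=11 (Gamma, w=45) cum 440
⇒ y* = 1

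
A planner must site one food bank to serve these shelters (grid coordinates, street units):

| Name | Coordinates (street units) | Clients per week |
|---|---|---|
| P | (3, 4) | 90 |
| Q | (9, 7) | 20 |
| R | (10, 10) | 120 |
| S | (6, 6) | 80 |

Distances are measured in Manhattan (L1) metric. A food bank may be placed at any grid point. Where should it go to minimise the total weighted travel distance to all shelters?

Manhattan distance separates: Σwᵢ(|x−xᵢ|+|y−yᵢ|) = Σwᵢ|x−xᵢ| + Σwᵢ|y−yᵢ|, so x and y are optimised independently as 1-D weighted medians.
Total weight W = 310; half = 155.
x-coordinate, sorted with cumulative weight:
  x=3 (P, w=90) cum 90
  x=6 (S, w=80) cum 170  ← median
  x=9 (Q, w=20) cum 190
  x=10 (R, w=120) cum 310
⇒ x* = 6
y-coordinate, sorted with cumulative weight:
  y=4 (P, w=90) cum 90
  y=6 (S, w=80) cum 170  ← median
  y=7 (Q, w=20) cum 190
  y=10 (R, w=120) cum 310
⇒ y* = 6

(6, 6)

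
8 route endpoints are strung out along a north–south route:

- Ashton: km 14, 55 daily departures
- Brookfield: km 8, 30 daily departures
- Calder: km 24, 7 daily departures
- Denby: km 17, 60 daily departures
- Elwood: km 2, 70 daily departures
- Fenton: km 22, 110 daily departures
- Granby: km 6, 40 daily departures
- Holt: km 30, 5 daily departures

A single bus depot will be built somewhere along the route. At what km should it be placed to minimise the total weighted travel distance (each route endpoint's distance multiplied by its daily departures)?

x = 14

For a sum of weighted absolute distances on a line, the optimum is the weighted median (not the mean). Total weight W = 377; half-weight = 188.5.
Sort by position and accumulate weight:
  km 2 (Elwood, w=70) → cum 70
  km 6 (Granby, w=40) → cum 110
  km 8 (Brookfield, w=30) → cum 140
  km 14 (Ashton, w=55) → cum 195  ≥ 188.5 → median here
  km 17 (Denby, w=60) → cum 255
  km 22 (Fenton, w=110) → cum 365
  km 24 (Calder, w=7) → cum 372
  km 30 (Holt, w=5) → cum 377
Optimal location: km 14.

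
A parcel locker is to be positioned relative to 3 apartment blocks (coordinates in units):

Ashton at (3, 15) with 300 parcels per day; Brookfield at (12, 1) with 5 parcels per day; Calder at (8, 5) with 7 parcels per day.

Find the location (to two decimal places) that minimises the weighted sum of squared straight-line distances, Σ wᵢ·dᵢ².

The minimiser of Σwᵢ‖p−pᵢ‖² is the weighted centroid p* = (Σwᵢpᵢ)/(Σwᵢ).
Σwᵢ = 312.
Σwᵢxᵢ = 300·3 + 5·12 + 7·8 = 1016.
Σwᵢyᵢ = 300·15 + 5·1 + 7·5 = 4540.
x* = 1016/312 = 3.26, y* = 4540/312 = 14.55.

(3.26, 14.55)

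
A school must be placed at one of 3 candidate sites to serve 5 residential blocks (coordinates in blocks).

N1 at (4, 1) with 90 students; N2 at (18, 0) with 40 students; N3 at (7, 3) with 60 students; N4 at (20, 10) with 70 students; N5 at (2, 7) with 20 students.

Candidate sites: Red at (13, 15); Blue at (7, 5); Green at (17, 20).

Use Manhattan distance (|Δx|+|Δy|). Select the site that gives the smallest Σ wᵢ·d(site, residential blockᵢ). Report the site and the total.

Blue, total 2790 blocks

Total weighted distance at each candidate:
  Red (13, 15): total = 5170
  Blue (7, 5): total = 2790
  Green (17, 20): total = 6810
Minimum is at Blue with total 2790 blocks.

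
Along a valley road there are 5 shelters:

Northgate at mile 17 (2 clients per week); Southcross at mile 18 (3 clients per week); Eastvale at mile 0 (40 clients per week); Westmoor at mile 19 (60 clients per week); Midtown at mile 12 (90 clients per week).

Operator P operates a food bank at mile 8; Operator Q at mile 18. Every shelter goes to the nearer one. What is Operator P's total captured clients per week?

130

The indifferent point is the midpoint (8+18)/2 = 13; shelters left of it (closer to Operator P at 8) go to Operator P, those right go to Operator Q.
  Eastvale at 0 (w=40) → Operator P
  Midtown at 12 (w=90) → Operator P
  Northgate at 17 (w=2) → Operator Q
  Southcross at 18 (w=3) → Operator Q
  Westmoor at 19 (w=60) → Operator Q
Operator P captures 130; Operator Q captures 65.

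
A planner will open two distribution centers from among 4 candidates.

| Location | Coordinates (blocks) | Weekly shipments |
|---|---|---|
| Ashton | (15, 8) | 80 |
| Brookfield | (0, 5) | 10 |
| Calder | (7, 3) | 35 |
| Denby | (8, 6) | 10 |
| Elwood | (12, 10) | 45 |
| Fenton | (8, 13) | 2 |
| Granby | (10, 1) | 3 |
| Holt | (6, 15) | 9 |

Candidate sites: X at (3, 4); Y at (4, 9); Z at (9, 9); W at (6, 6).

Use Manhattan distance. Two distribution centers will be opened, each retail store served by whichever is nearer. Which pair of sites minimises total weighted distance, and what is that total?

Evaluate every pair (each demand assigned to the nearer of the two):
  {Z, W}: total = 1088
  {X, Z}: total = 1113
  {Y, Z}: total = 1249
  {Y, W}: total = 1630
  {X, W}: total = 1656
  {X, Y}: total = 1768
Best pair: {Z, W} with total 1088.

{Z, W}, total 1088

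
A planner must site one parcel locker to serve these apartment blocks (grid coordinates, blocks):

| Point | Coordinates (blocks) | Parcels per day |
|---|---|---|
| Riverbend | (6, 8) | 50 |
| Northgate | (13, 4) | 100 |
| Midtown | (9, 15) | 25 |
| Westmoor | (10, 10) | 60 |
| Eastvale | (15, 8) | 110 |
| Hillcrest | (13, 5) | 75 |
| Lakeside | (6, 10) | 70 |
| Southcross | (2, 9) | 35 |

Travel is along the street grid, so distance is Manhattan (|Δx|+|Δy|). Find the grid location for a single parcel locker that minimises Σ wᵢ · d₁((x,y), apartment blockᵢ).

(13, 8)

Manhattan distance separates: Σwᵢ(|x−xᵢ|+|y−yᵢ|) = Σwᵢ|x−xᵢ| + Σwᵢ|y−yᵢ|, so x and y are optimised independently as 1-D weighted medians.
Total weight W = 525; half = 262.5.
x-coordinate, sorted with cumulative weight:
  x=2 (Southcross, w=35) cum 35
  x=6 (Riverbend, w=50) cum 85
  x=6 (Lakeside, w=70) cum 155
  x=9 (Midtown, w=25) cum 180
  x=10 (Westmoor, w=60) cum 240
  x=13 (Northgate, w=100) cum 340  ← median
  x=13 (Hillcrest, w=75) cum 415
  x=15 (Eastvale, w=110) cum 525
⇒ x* = 13
y-coordinate, sorted with cumulative weight:
  y=4 (Northgate, w=100) cum 100
  y=5 (Hillcrest, w=75) cum 175
  y=8 (Riverbend, w=50) cum 225
  y=8 (Eastvale, w=110) cum 335  ← median
  y=9 (Southcross, w=35) cum 370
  y=10 (Westmoor, w=60) cum 430
  y=10 (Lakeside, w=70) cum 500
  y=15 (Midtown, w=25) cum 525
⇒ y* = 8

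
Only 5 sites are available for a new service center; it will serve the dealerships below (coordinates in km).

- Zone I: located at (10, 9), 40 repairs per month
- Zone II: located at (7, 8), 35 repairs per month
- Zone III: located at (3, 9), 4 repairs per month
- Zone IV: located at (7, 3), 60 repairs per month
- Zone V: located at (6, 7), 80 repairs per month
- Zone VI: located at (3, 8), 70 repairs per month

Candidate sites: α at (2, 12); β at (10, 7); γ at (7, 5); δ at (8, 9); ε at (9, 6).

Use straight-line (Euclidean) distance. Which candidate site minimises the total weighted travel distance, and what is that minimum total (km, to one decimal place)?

Total weighted distance at each candidate:
  α (2, 12): total = 1997.1
  β (10, 7): total = 1334.8
  γ (7, 5): total = 976.5
  δ (8, 9): total = 1097.7
  ε (9, 6): total = 1164.4
Minimum is at γ with total 976.5 km.

γ, total 976.5 km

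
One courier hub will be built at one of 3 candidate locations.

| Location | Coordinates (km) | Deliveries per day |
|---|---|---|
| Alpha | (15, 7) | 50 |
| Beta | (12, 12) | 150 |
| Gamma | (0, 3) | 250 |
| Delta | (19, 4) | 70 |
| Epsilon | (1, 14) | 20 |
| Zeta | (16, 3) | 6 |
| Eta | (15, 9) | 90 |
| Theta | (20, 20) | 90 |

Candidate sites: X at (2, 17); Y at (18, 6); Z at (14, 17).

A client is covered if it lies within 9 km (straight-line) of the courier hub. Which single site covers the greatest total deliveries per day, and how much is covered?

Coverage radius r = 9 km; a point is covered iff (Δx)²+(Δy)² ≤ 9² = 81.
  X (2, 17): covers {Epsilon} → 20
  Y (18, 6): covers {Alpha, Beta, Delta, Zeta, Eta} → 366
  Z (14, 17): covers {Beta, Eta, Theta} → 330
Maximum coverage at Y: 366 deliveries per day.

Y, covering 366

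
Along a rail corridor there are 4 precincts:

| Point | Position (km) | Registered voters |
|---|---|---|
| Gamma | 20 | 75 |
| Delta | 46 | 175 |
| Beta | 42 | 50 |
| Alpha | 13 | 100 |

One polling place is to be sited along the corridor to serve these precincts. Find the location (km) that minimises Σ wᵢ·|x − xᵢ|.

x = 42

For a sum of weighted absolute distances on a line, the optimum is the weighted median (not the mean). Total weight W = 400; half-weight = 200.
Sort by position and accumulate weight:
  km 13 (Alpha, w=100) → cum 100
  km 20 (Gamma, w=75) → cum 175
  km 42 (Beta, w=50) → cum 225  ≥ 200 → median here
  km 46 (Delta, w=175) → cum 400
Optimal location: km 42.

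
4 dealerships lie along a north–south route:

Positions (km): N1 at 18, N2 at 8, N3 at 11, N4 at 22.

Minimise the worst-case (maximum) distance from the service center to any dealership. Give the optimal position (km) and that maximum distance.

location 15, max distance 7

The 1-center on a line is the midpoint of the two extreme points: leftmost at 8, rightmost at 22.
Optimal location = (8 + 22)/2 = 15; maximum distance = (22 − 8)/2 = 7.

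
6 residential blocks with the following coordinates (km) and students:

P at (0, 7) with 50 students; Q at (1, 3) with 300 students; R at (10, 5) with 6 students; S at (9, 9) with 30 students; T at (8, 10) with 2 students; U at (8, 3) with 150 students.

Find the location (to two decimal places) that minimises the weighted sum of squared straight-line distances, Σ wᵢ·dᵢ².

(3.43, 3.75)

The minimiser of Σwᵢ‖p−pᵢ‖² is the weighted centroid p* = (Σwᵢpᵢ)/(Σwᵢ).
Σwᵢ = 538.
Σwᵢxᵢ = 50·0 + 300·1 + 6·10 + 30·9 + 2·8 + 150·8 = 1846.
Σwᵢyᵢ = 50·7 + 300·3 + 6·5 + 30·9 + 2·10 + 150·3 = 2020.
x* = 1846/538 = 3.43, y* = 2020/538 = 3.75.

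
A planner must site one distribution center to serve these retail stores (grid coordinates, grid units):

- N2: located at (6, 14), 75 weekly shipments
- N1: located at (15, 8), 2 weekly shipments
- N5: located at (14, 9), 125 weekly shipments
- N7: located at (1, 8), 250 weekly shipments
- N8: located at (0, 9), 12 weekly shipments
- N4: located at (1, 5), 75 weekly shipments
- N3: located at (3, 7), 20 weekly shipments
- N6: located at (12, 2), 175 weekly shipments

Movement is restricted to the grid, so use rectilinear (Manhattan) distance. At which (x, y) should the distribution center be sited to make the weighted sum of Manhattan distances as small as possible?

Manhattan distance separates: Σwᵢ(|x−xᵢ|+|y−yᵢ|) = Σwᵢ|x−xᵢ| + Σwᵢ|y−yᵢ|, so x and y are optimised independently as 1-D weighted medians.
Total weight W = 734; half = 367.
x-coordinate, sorted with cumulative weight:
  x=0 (N8, w=12) cum 12
  x=1 (N7, w=250) cum 262
  x=1 (N4, w=75) cum 337
  x=3 (N3, w=20) cum 357
  x=6 (N2, w=75) cum 432  ← median
  x=12 (N6, w=175) cum 607
  x=14 (N5, w=125) cum 732
  x=15 (N1, w=2) cum 734
⇒ x* = 6
y-coordinate, sorted with cumulative weight:
  y=2 (N6, w=175) cum 175
  y=5 (N4, w=75) cum 250
  y=7 (N3, w=20) cum 270
  y=8 (N1, w=2) cum 272
  y=8 (N7, w=250) cum 522  ← median
  y=9 (N5, w=125) cum 647
  y=9 (N8, w=12) cum 659
  y=14 (N2, w=75) cum 734
⇒ y* = 8

(6, 8)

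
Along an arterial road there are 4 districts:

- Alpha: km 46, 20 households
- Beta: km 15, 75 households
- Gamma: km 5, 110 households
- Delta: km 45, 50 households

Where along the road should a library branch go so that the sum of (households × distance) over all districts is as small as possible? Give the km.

For a sum of weighted absolute distances on a line, the optimum is the weighted median (not the mean). Total weight W = 255; half-weight = 127.5.
Sort by position and accumulate weight:
  km 5 (Gamma, w=110) → cum 110
  km 15 (Beta, w=75) → cum 185  ≥ 127.5 → median here
  km 45 (Delta, w=50) → cum 235
  km 46 (Alpha, w=20) → cum 255
Optimal location: km 15.

x = 15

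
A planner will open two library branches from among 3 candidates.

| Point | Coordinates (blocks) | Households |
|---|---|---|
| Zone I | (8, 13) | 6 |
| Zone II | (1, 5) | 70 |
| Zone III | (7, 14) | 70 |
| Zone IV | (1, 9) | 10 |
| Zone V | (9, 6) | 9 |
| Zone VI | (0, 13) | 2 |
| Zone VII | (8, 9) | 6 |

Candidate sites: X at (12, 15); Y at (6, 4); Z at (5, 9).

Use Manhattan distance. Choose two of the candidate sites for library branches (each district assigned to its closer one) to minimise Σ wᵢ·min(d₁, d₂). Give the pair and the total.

Evaluate every pair (each demand assigned to the nearer of the two):
  {Y, Z}: total = 1073
  {X, Y}: total = 1091
  {X, Z}: total = 1155
Best pair: {Y, Z} with total 1073.

{Y, Z}, total 1073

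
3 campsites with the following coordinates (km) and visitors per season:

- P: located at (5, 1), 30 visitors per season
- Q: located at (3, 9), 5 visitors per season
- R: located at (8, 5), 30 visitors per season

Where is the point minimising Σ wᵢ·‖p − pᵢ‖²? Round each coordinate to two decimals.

The minimiser of Σwᵢ‖p−pᵢ‖² is the weighted centroid p* = (Σwᵢpᵢ)/(Σwᵢ).
Σwᵢ = 65.
Σwᵢxᵢ = 30·5 + 5·3 + 30·8 = 405.
Σwᵢyᵢ = 30·1 + 5·9 + 30·5 = 225.
x* = 405/65 = 6.23, y* = 225/65 = 3.46.

(6.23, 3.46)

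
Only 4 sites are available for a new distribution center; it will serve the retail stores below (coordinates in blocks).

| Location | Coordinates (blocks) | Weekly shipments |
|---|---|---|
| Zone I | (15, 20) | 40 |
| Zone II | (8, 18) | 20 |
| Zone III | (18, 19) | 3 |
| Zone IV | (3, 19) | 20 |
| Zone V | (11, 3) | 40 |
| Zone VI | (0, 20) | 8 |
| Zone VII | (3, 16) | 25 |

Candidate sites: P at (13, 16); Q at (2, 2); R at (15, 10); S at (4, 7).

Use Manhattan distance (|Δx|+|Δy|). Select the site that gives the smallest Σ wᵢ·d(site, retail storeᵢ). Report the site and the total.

Total weighted distance at each candidate:
  P (13, 16): total = 1650
  Q (2, 2): total = 3074
  R (15, 10): total = 2246
  S (4, 7): total = 2424
Minimum is at P with total 1650 blocks.

P, total 1650 blocks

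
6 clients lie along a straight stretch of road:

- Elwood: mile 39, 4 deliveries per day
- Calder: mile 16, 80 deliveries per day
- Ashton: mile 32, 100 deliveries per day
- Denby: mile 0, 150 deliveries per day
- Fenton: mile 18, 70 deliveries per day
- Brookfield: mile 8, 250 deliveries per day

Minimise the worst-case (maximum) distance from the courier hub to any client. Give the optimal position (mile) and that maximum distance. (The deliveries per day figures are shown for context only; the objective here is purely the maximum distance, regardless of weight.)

The 1-center on a line is the midpoint of the two extreme points: leftmost at 0, rightmost at 39.
Optimal location = (0 + 39)/2 = 19.5; maximum distance = (39 − 0)/2 = 19.5.

location 19.5, max distance 19.5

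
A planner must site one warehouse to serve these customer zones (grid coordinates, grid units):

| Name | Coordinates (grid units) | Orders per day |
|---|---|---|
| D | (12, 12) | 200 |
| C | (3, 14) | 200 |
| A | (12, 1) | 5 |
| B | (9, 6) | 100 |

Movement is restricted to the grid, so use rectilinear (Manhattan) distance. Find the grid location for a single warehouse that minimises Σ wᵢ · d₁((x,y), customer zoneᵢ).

Manhattan distance separates: Σwᵢ(|x−xᵢ|+|y−yᵢ|) = Σwᵢ|x−xᵢ| + Σwᵢ|y−yᵢ|, so x and y are optimised independently as 1-D weighted medians.
Total weight W = 505; half = 252.5.
x-coordinate, sorted with cumulative weight:
  x=3 (C, w=200) cum 200
  x=9 (B, w=100) cum 300  ← median
  x=12 (D, w=200) cum 500
  x=12 (A, w=5) cum 505
⇒ x* = 9
y-coordinate, sorted with cumulative weight:
  y=1 (A, w=5) cum 5
  y=6 (B, w=100) cum 105
  y=12 (D, w=200) cum 305  ← median
  y=14 (C, w=200) cum 505
⇒ y* = 12

(9, 12)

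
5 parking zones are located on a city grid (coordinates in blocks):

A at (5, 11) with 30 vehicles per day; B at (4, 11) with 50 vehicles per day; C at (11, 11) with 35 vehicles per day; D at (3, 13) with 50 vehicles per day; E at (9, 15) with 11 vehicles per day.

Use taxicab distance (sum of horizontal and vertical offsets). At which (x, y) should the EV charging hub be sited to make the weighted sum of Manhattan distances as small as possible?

(4, 11)

Manhattan distance separates: Σwᵢ(|x−xᵢ|+|y−yᵢ|) = Σwᵢ|x−xᵢ| + Σwᵢ|y−yᵢ|, so x and y are optimised independently as 1-D weighted medians.
Total weight W = 176; half = 88.
x-coordinate, sorted with cumulative weight:
  x=3 (D, w=50) cum 50
  x=4 (B, w=50) cum 100  ← median
  x=5 (A, w=30) cum 130
  x=9 (E, w=11) cum 141
  x=11 (C, w=35) cum 176
⇒ x* = 4
y-coordinate, sorted with cumulative weight:
  y=11 (A, w=30) cum 30
  y=11 (B, w=50) cum 80
  y=11 (C, w=35) cum 115  ← median
  y=13 (D, w=50) cum 165
  y=15 (E, w=11) cum 176
⇒ y* = 11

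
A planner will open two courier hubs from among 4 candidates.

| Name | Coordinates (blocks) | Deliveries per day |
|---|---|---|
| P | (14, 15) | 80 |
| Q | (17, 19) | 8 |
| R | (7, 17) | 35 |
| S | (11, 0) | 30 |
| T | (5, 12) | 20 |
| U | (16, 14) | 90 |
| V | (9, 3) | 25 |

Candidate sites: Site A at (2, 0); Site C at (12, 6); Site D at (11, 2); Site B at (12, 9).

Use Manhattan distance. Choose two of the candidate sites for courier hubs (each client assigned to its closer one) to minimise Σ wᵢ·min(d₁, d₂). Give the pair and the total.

{Site D, Site B}, total 2360

Evaluate every pair (each demand assigned to the nearer of the two):
  {Site D, Site B}: total = 2360
  {Site C, Site B}: total = 2585
  {Site A, Site B}: total = 2720
  {Site C, Site D}: total = 3059
  {Site A, Site C}: total = 3284
  {Site A, Site D}: total = 4094
Best pair: {Site D, Site B} with total 2360.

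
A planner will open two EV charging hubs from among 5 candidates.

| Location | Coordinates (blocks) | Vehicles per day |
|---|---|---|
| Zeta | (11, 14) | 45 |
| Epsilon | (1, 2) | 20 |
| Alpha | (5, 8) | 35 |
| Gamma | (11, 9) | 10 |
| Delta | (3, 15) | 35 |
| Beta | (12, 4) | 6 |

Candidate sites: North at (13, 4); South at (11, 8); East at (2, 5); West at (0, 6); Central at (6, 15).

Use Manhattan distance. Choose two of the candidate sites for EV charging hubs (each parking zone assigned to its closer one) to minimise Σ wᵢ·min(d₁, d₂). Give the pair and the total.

Evaluate every pair (each demand assigned to the nearer of the two):
  {East, Central}: total = 841
  {West, Central}: total = 914
  {South, Central}: total = 945
  {South, East}: total = 985
  {North, Central}: total = 1011
  {South, West}: total = 1040
  {North, East}: total = 1291
  {North, South}: total = 1301
  {North, West}: total = 1381
  {East, West}: total = 1681
Best pair: {East, Central} with total 841.

{East, Central}, total 841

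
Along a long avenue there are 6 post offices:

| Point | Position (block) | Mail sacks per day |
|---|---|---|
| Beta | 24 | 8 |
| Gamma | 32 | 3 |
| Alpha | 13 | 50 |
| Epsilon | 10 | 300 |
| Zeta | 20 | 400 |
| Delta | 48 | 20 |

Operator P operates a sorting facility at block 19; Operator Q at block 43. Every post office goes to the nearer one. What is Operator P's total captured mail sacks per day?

The indifferent point is the midpoint (19+43)/2 = 31; post offices left of it (closer to Operator P at 19) go to Operator P, those right go to Operator Q.
  Epsilon at 10 (w=300) → Operator P
  Alpha at 13 (w=50) → Operator P
  Zeta at 20 (w=400) → Operator P
  Beta at 24 (w=8) → Operator P
  Gamma at 32 (w=3) → Operator Q
  Delta at 48 (w=20) → Operator Q
Operator P captures 758; Operator Q captures 23.

758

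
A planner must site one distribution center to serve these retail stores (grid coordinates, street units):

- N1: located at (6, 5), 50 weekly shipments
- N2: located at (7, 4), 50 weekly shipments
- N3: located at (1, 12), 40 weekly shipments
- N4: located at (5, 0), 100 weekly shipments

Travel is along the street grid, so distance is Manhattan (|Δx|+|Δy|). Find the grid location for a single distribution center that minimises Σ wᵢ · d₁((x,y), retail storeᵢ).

(5, 4)

Manhattan distance separates: Σwᵢ(|x−xᵢ|+|y−yᵢ|) = Σwᵢ|x−xᵢ| + Σwᵢ|y−yᵢ|, so x and y are optimised independently as 1-D weighted medians.
Total weight W = 240; half = 120.
x-coordinate, sorted with cumulative weight:
  x=1 (N3, w=40) cum 40
  x=5 (N4, w=100) cum 140  ← median
  x=6 (N1, w=50) cum 190
  x=7 (N2, w=50) cum 240
⇒ x* = 5
y-coordinate, sorted with cumulative weight:
  y=0 (N4, w=100) cum 100
  y=4 (N2, w=50) cum 150  ← median
  y=5 (N1, w=50) cum 200
  y=12 (N3, w=40) cum 240
⇒ y* = 4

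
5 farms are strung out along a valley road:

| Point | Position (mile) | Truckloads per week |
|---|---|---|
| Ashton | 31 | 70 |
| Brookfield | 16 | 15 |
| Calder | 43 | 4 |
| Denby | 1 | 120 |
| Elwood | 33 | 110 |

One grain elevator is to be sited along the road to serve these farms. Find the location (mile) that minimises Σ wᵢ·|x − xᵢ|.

x = 31

For a sum of weighted absolute distances on a line, the optimum is the weighted median (not the mean). Total weight W = 319; half-weight = 159.5.
Sort by position and accumulate weight:
  mile 1 (Denby, w=120) → cum 120
  mile 16 (Brookfield, w=15) → cum 135
  mile 31 (Ashton, w=70) → cum 205  ≥ 159.5 → median here
  mile 33 (Elwood, w=110) → cum 315
  mile 43 (Calder, w=4) → cum 319
Optimal location: mile 31.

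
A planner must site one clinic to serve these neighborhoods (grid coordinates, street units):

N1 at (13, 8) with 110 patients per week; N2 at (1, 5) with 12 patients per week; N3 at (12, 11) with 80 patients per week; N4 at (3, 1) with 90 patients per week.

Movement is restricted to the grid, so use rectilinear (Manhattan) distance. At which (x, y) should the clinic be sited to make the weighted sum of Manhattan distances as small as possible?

Manhattan distance separates: Σwᵢ(|x−xᵢ|+|y−yᵢ|) = Σwᵢ|x−xᵢ| + Σwᵢ|y−yᵢ|, so x and y are optimised independently as 1-D weighted medians.
Total weight W = 292; half = 146.
x-coordinate, sorted with cumulative weight:
  x=1 (N2, w=12) cum 12
  x=3 (N4, w=90) cum 102
  x=12 (N3, w=80) cum 182  ← median
  x=13 (N1, w=110) cum 292
⇒ x* = 12
y-coordinate, sorted with cumulative weight:
  y=1 (N4, w=90) cum 90
  y=5 (N2, w=12) cum 102
  y=8 (N1, w=110) cum 212  ← median
  y=11 (N3, w=80) cum 292
⇒ y* = 8

(12, 8)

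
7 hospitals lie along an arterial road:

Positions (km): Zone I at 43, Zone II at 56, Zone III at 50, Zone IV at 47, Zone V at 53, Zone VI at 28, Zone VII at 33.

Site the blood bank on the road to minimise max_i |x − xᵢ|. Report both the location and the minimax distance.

The 1-center on a line is the midpoint of the two extreme points: leftmost at 28, rightmost at 56.
Optimal location = (28 + 56)/2 = 42; maximum distance = (56 − 28)/2 = 14.

location 42, max distance 14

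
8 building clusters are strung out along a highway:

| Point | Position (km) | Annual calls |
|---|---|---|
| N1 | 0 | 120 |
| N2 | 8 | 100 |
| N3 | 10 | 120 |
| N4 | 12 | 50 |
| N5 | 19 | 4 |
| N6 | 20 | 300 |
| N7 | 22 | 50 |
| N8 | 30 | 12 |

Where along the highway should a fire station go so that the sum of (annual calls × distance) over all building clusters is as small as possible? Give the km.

x = 12

For a sum of weighted absolute distances on a line, the optimum is the weighted median (not the mean). Total weight W = 756; half-weight = 378.
Sort by position and accumulate weight:
  km 0 (N1, w=120) → cum 120
  km 8 (N2, w=100) → cum 220
  km 10 (N3, w=120) → cum 340
  km 12 (N4, w=50) → cum 390  ≥ 378 → median here
  km 19 (N5, w=4) → cum 394
  km 20 (N6, w=300) → cum 694
  km 22 (N7, w=50) → cum 744
  km 30 (N8, w=12) → cum 756
Optimal location: km 12.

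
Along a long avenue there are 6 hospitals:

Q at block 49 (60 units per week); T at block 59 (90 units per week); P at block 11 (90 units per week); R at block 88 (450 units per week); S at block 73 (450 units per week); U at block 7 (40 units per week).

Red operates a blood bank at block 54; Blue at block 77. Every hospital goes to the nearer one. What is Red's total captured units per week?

280

The indifferent point is the midpoint (54+77)/2 = 65.5; hospitals left of it (closer to Red at 54) go to Red, those right go to Blue.
  U at 7 (w=40) → Red
  P at 11 (w=90) → Red
  Q at 49 (w=60) → Red
  T at 59 (w=90) → Red
  S at 73 (w=450) → Blue
  R at 88 (w=450) → Blue
Red captures 280; Blue captures 900.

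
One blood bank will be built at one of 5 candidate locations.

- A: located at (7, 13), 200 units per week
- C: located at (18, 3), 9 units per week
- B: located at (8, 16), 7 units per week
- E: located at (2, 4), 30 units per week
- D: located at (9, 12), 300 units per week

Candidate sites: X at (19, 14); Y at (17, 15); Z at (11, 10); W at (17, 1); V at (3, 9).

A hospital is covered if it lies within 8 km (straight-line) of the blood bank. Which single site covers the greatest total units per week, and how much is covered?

V, covering 530

Coverage radius r = 8 km; a point is covered iff (Δx)²+(Δy)² ≤ 8² = 64.
  X (19, 14): covers {none} → 0
  Y (17, 15): covers {none} → 0
  Z (11, 10): covers {A, B, D} → 507
  W (17, 1): covers {C} → 9
  V (3, 9): covers {A, E, D} → 530
Maximum coverage at V: 530 units per week.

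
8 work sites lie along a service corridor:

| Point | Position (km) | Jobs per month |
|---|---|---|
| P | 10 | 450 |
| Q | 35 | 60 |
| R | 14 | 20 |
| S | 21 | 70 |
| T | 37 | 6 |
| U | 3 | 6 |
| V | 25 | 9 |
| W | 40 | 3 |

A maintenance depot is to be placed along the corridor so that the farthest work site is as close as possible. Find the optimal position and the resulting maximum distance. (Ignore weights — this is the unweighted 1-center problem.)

location 21.5, max distance 18.5

The 1-center on a line is the midpoint of the two extreme points: leftmost at 3, rightmost at 40.
Optimal location = (3 + 40)/2 = 21.5; maximum distance = (40 − 3)/2 = 18.5.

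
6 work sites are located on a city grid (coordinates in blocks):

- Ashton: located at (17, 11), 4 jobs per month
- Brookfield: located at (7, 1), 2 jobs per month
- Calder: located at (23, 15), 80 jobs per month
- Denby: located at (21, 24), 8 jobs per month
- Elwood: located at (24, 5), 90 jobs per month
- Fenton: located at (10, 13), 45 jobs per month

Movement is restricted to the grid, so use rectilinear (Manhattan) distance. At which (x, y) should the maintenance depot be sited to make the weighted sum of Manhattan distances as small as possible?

Manhattan distance separates: Σwᵢ(|x−xᵢ|+|y−yᵢ|) = Σwᵢ|x−xᵢ| + Σwᵢ|y−yᵢ|, so x and y are optimised independently as 1-D weighted medians.
Total weight W = 229; half = 114.5.
x-coordinate, sorted with cumulative weight:
  x=7 (Brookfield, w=2) cum 2
  x=10 (Fenton, w=45) cum 47
  x=17 (Ashton, w=4) cum 51
  x=21 (Denby, w=8) cum 59
  x=23 (Calder, w=80) cum 139  ← median
  x=24 (Elwood, w=90) cum 229
⇒ x* = 23
y-coordinate, sorted with cumulative weight:
  y=1 (Brookfield, w=2) cum 2
  y=5 (Elwood, w=90) cum 92
  y=11 (Ashton, w=4) cum 96
  y=13 (Fenton, w=45) cum 141  ← median
  y=15 (Calder, w=80) cum 221
  y=24 (Denby, w=8) cum 229
⇒ y* = 13

(23, 13)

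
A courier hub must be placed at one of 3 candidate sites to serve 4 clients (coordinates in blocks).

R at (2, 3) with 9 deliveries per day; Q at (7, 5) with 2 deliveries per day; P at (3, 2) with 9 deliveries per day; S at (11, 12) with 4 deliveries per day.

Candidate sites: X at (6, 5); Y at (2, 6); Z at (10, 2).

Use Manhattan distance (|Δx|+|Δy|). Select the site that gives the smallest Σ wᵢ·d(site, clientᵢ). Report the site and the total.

Total weighted distance at each candidate:
  X (6, 5): total = 158
  Y (2, 6): total = 144
  Z (10, 2): total = 200
Minimum is at Y with total 144 blocks.

Y, total 144 blocks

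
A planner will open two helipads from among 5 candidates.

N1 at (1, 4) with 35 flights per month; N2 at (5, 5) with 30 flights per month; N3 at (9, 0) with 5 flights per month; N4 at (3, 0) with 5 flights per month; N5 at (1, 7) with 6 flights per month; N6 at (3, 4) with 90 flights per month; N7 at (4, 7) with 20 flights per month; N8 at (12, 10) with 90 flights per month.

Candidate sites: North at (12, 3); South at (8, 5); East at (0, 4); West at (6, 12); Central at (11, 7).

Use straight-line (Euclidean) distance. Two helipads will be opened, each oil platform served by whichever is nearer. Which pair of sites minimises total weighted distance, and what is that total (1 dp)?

{East, Central}, total 922.9

Evaluate every pair (each demand assigned to the nearer of the two):
  {East, Central}: total = 922.9
  {South, East}: total = 1130.2
  {East, West}: total = 1220.4
  {North, East}: total = 1253.2
  {South, Central}: total = 1275.0
  {South, West}: total = 1558.3
  {North, South}: total = 1562.4
  {West, Central}: total = 1813.2
  {North, Central}: total = 1877.4
  {North, West}: total = 2099.3
Best pair: {East, Central} with total 922.9.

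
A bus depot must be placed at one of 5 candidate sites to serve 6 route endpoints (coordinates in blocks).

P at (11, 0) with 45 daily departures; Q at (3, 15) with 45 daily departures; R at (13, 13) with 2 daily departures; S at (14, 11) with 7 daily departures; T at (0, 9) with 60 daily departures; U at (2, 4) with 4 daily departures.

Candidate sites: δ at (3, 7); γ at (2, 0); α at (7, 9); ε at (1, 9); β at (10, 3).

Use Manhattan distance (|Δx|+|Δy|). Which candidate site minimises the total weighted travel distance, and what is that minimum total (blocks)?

ε, total 1436 blocks

Total weighted distance at each candidate:
  δ (3, 7): total = 1488
  γ (2, 0): total = 2010
  α (7, 9): total = 1578
  ε (1, 9): total = 1436
  β (10, 3): total = 2141
Minimum is at ε with total 1436 blocks.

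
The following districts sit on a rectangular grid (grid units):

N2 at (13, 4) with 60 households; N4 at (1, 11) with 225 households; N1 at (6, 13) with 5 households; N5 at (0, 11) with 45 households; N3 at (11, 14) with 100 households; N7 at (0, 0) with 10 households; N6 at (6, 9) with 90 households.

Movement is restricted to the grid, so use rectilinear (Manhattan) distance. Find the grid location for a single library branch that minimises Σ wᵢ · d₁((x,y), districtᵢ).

Manhattan distance separates: Σwᵢ(|x−xᵢ|+|y−yᵢ|) = Σwᵢ|x−xᵢ| + Σwᵢ|y−yᵢ|, so x and y are optimised independently as 1-D weighted medians.
Total weight W = 535; half = 267.5.
x-coordinate, sorted with cumulative weight:
  x=0 (N5, w=45) cum 45
  x=0 (N7, w=10) cum 55
  x=1 (N4, w=225) cum 280  ← median
  x=6 (N1, w=5) cum 285
  x=6 (N6, w=90) cum 375
  x=11 (N3, w=100) cum 475
  x=13 (N2, w=60) cum 535
⇒ x* = 1
y-coordinate, sorted with cumulative weight:
  y=0 (N7, w=10) cum 10
  y=4 (N2, w=60) cum 70
  y=9 (N6, w=90) cum 160
  y=11 (N4, w=225) cum 385  ← median
  y=11 (N5, w=45) cum 430
  y=13 (N1, w=5) cum 435
  y=14 (N3, w=100) cum 535
⇒ y* = 11

(1, 11)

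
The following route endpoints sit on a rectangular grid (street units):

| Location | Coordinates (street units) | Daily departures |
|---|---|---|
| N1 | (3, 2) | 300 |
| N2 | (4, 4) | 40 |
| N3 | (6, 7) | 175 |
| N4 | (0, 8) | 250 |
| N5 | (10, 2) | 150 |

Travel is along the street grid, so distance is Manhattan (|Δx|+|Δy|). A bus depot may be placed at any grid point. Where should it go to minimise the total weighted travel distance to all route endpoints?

(3, 4)

Manhattan distance separates: Σwᵢ(|x−xᵢ|+|y−yᵢ|) = Σwᵢ|x−xᵢ| + Σwᵢ|y−yᵢ|, so x and y are optimised independently as 1-D weighted medians.
Total weight W = 915; half = 457.5.
x-coordinate, sorted with cumulative weight:
  x=0 (N4, w=250) cum 250
  x=3 (N1, w=300) cum 550  ← median
  x=4 (N2, w=40) cum 590
  x=6 (N3, w=175) cum 765
  x=10 (N5, w=150) cum 915
⇒ x* = 3
y-coordinate, sorted with cumulative weight:
  y=2 (N1, w=300) cum 300
  y=2 (N5, w=150) cum 450
  y=4 (N2, w=40) cum 490  ← median
  y=7 (N3, w=175) cum 665
  y=8 (N4, w=250) cum 915
⇒ y* = 4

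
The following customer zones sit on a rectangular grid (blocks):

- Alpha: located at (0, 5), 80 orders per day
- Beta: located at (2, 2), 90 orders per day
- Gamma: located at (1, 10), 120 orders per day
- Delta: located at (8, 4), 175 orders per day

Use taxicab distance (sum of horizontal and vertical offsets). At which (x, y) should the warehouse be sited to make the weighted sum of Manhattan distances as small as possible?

(2, 4)

Manhattan distance separates: Σwᵢ(|x−xᵢ|+|y−yᵢ|) = Σwᵢ|x−xᵢ| + Σwᵢ|y−yᵢ|, so x and y are optimised independently as 1-D weighted medians.
Total weight W = 465; half = 232.5.
x-coordinate, sorted with cumulative weight:
  x=0 (Alpha, w=80) cum 80
  x=1 (Gamma, w=120) cum 200
  x=2 (Beta, w=90) cum 290  ← median
  x=8 (Delta, w=175) cum 465
⇒ x* = 2
y-coordinate, sorted with cumulative weight:
  y=2 (Beta, w=90) cum 90
  y=4 (Delta, w=175) cum 265  ← median
  y=5 (Alpha, w=80) cum 345
  y=10 (Gamma, w=120) cum 465
⇒ y* = 4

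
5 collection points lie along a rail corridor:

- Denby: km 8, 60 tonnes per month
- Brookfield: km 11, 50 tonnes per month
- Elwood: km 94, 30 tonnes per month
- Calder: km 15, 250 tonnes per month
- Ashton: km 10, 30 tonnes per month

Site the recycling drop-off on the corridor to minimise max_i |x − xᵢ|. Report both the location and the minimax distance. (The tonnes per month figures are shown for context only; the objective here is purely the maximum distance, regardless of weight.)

The 1-center on a line is the midpoint of the two extreme points: leftmost at 8, rightmost at 94.
Optimal location = (8 + 94)/2 = 51; maximum distance = (94 − 8)/2 = 43.

location 51, max distance 43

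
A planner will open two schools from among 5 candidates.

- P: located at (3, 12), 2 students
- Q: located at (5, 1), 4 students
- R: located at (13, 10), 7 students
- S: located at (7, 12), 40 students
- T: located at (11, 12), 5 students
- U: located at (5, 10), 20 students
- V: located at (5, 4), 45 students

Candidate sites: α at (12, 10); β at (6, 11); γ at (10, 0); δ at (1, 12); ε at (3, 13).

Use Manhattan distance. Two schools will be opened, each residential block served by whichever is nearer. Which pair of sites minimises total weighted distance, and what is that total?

{α, β}, total 554

Evaluate every pair (each demand assigned to the nearer of the two):
  {α, β}: total = 554
  {β, γ}: total = 598
  {β, ε}: total = 612
  {β, δ}: total = 614
  {γ, ε}: total = 867
  {α, ε}: total = 875
  {α, γ}: total = 893
  {γ, δ}: total = 934
  {α, δ}: total = 986
  {δ, ε}: total = 989
Best pair: {α, β} with total 554.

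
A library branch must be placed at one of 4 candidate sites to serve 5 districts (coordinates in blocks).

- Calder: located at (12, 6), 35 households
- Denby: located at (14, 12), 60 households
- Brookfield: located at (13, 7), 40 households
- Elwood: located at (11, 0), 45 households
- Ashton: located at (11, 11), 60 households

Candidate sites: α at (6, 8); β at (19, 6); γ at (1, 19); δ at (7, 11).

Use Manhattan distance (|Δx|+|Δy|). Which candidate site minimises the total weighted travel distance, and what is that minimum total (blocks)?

δ, total 2145 blocks

Total weighted distance at each candidate:
  α (6, 8): total = 2385
  β (19, 6): total = 2595
  γ (1, 19): total = 5385
  δ (7, 11): total = 2145
Minimum is at δ with total 2145 blocks.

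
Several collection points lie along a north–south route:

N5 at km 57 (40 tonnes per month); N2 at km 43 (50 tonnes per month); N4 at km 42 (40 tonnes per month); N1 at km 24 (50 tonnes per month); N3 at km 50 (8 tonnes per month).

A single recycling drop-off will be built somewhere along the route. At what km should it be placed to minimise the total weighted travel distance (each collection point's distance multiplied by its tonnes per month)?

For a sum of weighted absolute distances on a line, the optimum is the weighted median (not the mean). Total weight W = 188; half-weight = 94.
Sort by position and accumulate weight:
  km 24 (N1, w=50) → cum 50
  km 42 (N4, w=40) → cum 90
  km 43 (N2, w=50) → cum 140  ≥ 94 → median here
  km 50 (N3, w=8) → cum 148
  km 57 (N5, w=40) → cum 188
Optimal location: km 43.

x = 43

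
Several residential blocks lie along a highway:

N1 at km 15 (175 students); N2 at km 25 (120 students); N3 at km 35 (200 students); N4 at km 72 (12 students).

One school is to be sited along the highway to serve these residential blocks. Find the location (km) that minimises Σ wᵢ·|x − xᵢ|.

x = 25

For a sum of weighted absolute distances on a line, the optimum is the weighted median (not the mean). Total weight W = 507; half-weight = 253.5.
Sort by position and accumulate weight:
  km 15 (N1, w=175) → cum 175
  km 25 (N2, w=120) → cum 295  ≥ 253.5 → median here
  km 35 (N3, w=200) → cum 495
  km 72 (N4, w=12) → cum 507
Optimal location: km 25.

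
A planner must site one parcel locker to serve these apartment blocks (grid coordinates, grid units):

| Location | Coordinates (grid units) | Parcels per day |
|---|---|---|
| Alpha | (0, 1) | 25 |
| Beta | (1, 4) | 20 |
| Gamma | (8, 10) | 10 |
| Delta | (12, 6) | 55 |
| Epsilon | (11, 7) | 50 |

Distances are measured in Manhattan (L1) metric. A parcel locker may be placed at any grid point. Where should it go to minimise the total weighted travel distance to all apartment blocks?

Manhattan distance separates: Σwᵢ(|x−xᵢ|+|y−yᵢ|) = Σwᵢ|x−xᵢ| + Σwᵢ|y−yᵢ|, so x and y are optimised independently as 1-D weighted medians.
Total weight W = 160; half = 80.
x-coordinate, sorted with cumulative weight:
  x=0 (Alpha, w=25) cum 25
  x=1 (Beta, w=20) cum 45
  x=8 (Gamma, w=10) cum 55
  x=11 (Epsilon, w=50) cum 105  ← median
  x=12 (Delta, w=55) cum 160
⇒ x* = 11
y-coordinate, sorted with cumulative weight:
  y=1 (Alpha, w=25) cum 25
  y=4 (Beta, w=20) cum 45
  y=6 (Delta, w=55) cum 100  ← median
  y=7 (Epsilon, w=50) cum 150
  y=10 (Gamma, w=10) cum 160
⇒ y* = 6

(11, 6)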